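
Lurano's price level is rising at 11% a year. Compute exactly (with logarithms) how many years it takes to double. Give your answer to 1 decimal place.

6.6 years

t = ln(2) / ln(1 + 0.11) = 0.6931 / 0.104360 ≈ 6.64.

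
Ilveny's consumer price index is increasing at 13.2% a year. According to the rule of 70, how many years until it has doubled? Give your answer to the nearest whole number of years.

around 5 years

Doubling time ≈ 70 / 13.2 = 5.30 years.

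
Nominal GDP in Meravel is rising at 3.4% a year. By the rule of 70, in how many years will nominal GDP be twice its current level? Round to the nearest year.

70/3.4 ≈ 20.59, so it doubles roughly every 21 years.

around 21 years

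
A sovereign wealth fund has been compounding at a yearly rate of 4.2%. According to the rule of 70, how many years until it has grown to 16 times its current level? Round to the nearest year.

At 4.2% it doubles every 70/4.2 ≈ 16.67 years.
Getting to 16× needs 4 doublings: 4 × 16.67 ≈ 67 years.

approximately 67 years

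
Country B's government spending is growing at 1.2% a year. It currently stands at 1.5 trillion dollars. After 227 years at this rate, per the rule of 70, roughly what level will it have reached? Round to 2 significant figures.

22 trillion dollars

Doubling time ≈ 70/1.2 = 58.33 years.
227 years is 227/58.33 ≈ 3.89 doublings, a factor of 2^3.89 ≈ 14.83.
1.5 × 14.83 ≈ 22 trillion dollars.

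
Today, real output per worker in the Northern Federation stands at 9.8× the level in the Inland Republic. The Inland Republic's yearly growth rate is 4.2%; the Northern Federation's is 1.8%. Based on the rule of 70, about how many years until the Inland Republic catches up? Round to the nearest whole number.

around 96 years

the Inland Republic gains on the Northern Federation at 4.2% − 1.8% = 2.4 points a year.
At that relative rate the gap halves every 70/2.4 ≈ 29.17 years.
A 9.8× gap takes log₂(9.8) ≈ 3.29 halvings to close: 3.29 × 29.17 ≈ 96 years.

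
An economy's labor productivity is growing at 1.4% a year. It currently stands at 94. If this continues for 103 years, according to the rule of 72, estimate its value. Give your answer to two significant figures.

It doubles every 72/1.4 ≈ 51.43 years, so 103 years is 2.00 doublings.
2^2.00 ≈ 4.00; 94 × 4.00 ≈ 380.

around 380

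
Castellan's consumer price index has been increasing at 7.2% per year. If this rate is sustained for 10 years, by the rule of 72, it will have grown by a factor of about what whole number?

approximately 2 times

At 7.2% one doubling takes ≈ 10.00 years; 10 years is 1 of them, so ×2.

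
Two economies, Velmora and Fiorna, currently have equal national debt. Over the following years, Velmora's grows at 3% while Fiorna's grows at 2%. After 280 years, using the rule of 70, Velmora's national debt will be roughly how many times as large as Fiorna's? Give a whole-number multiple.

about 16 times

Rate gap = 3% − 2% = 1 point.
The ratio doubles every 70/1 ≈ 70.00 years.
280/70.00 ≈ 4.00 doublings → ratio ≈ 2^4.00 ≈ 16.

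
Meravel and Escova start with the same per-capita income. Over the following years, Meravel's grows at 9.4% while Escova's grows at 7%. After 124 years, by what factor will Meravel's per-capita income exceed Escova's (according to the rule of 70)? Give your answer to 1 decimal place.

approximately 19.0 times

Meravel pulls ahead at 2.4 pp per year, so the ratio doubles every 70/2.4 ≈ 29.17 years.
In 124 years that's 4.25 doublings: 2^4.25 ≈ 19.0.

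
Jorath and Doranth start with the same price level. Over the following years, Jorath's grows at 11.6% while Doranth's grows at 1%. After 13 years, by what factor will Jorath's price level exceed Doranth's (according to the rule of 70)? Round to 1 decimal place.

Only the 10.6-point difference matters.
70/10.6 ≈ 6.60 years per doubling of the ratio; 13 years gives 1.97 doublings, so ≈ 3.9×.

3.9 times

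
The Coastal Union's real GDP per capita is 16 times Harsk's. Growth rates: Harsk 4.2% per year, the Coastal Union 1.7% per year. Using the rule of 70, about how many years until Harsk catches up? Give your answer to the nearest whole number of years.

approximately 112 years

The growth-rate gap is 4.2% − 1.7% = 2.5 percentage points.
So the ratio between them halves every 70/2.5 ≈ 28.00 years.
A 16 times gap closes after 4 halvings: 4 × 28.00 ≈ 112 years.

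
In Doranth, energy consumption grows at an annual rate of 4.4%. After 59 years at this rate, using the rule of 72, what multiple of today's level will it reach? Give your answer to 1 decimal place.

Doubling time ≈ 72/4.4 = 16.36 years.
59 years / 16.36 ≈ 3.61 doublings → factor 2^3.61 ≈ 12.2.

roughly 12.2 times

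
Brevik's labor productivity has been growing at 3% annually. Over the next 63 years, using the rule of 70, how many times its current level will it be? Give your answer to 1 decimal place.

around 6.5 times

Doubles every ≈ 23.33 years (70/3).
63 years is 2.70 doublings; 2^2.70 ≈ 6.5×.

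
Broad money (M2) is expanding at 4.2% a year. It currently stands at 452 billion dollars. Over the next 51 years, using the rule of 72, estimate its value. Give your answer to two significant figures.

It doubles every 72/4.2 ≈ 17.14 years, so 51 years is 2.98 doublings.
2^2.98 ≈ 7.89; 452 × 7.89 ≈ 3600 billion dollars.

≈ 3600 billion dollars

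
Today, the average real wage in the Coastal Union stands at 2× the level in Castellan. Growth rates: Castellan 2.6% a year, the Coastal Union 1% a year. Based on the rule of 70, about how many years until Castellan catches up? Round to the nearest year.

around 44 years

What matters is the difference: 1.6 pp.
Rule of 70 on the gap: the ratio halves every 70/1.6 ≈ 43.75 years.
A 2× gap closes after 1 halving: 1 × 43.75 ≈ 44 years.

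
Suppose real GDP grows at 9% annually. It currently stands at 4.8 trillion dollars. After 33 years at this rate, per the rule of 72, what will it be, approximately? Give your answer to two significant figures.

It doubles every 72/9 ≈ 8.00 years, so 33 years is 4.13 doublings.
2^4.13 ≈ 17.51; 4.8 × 17.51 ≈ 84 trillion dollars.

roughly 84 trillion dollars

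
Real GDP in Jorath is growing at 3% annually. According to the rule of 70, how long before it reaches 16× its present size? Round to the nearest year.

Doubling time ≈ 70/3 = 23.33 years.
16 = 2^4, so 4 doublings → 93 years.

about 93 years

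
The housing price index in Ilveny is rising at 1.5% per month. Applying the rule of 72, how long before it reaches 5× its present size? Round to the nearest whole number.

One doubling takes 72/1.5 = 48.00 months.
5× is log₂ 5 ≈ 2.32 doublings, so ≈ 2.32 × 48.00 = 111 months.

approximately 111 months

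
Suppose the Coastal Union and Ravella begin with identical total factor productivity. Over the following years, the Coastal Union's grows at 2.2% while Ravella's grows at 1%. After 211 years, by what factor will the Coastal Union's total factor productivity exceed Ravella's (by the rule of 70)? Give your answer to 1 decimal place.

the Coastal Union pulls ahead at 1.2 pp per year, so the ratio doubles every 70/1.2 ≈ 58.33 years.
In 211 years that's 3.62 doublings: 2^3.62 ≈ 12.3.

around 12.3 times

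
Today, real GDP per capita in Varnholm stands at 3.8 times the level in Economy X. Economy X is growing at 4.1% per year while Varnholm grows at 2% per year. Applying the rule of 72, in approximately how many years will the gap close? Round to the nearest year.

around 66 years

The growth-rate gap is 4.1% − 2% = 2.1 percentage points.
So the ratio between them halves every 72/2.1 ≈ 34.29 years.
A 3.8 times gap takes log₂(3.8) ≈ 1.93 halvings to close: 1.93 × 34.29 ≈ 66 years.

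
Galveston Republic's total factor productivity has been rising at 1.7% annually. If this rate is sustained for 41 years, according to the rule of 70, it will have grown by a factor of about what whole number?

roughly 2 times

At 1.7% one doubling takes ≈ 41.18 years; 41 years is 1 of them, so ×2.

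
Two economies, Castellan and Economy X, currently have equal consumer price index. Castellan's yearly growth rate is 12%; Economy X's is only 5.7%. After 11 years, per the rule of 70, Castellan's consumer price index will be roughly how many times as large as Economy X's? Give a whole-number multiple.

approximately 2 times

Rate gap = 12% − 5.7% = 6.3 points.
The ratio doubles every 70/6.3 ≈ 11.11 years.
11/11.11 ≈ 0.99 doublings → ratio ≈ 2^0.99 ≈ 2.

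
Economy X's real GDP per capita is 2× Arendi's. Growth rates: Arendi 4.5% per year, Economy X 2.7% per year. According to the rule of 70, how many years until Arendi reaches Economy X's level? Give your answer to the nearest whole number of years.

Arendi gains on Economy X at 4.5% − 2.7% = 1.8 points a year.
At that relative rate the gap halves every 70/1.8 ≈ 38.89 years.
A 2× gap closes after 1 halving: 1 × 38.89 ≈ 39 years.

39 years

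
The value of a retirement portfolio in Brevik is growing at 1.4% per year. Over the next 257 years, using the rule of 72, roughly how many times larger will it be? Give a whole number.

roughly 32 times

Doubling time ≈ 72/1.4 = 51.43 years.
257/51.43 ≈ 5 doublings, so about 2^5 = 32×.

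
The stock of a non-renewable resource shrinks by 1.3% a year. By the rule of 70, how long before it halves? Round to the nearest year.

about 54 years

Falling at 1.3%, it halves about every 70/1.3 = 53.85 years.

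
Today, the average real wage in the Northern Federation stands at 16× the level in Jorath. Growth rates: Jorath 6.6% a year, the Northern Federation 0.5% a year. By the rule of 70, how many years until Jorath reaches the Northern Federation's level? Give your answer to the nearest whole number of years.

approximately 46 years

What matters is the difference: 6.1 pp.
Rule of 70 on the gap: the ratio halves every 70/6.1 ≈ 11.48 years.
A 16× gap closes after 4 halvings: 4 × 11.48 ≈ 46 years.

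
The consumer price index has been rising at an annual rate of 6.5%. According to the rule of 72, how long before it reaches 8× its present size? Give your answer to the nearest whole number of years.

roughly 33 years

At 6.5% it doubles every 72/6.5 ≈ 11.08 years.
8× is 3 doublings, so 3 × 11.08 ≈ 33 years.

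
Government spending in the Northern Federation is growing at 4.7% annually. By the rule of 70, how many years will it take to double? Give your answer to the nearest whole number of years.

At 4.7%, doubling takes about 70/4.7 = 14.89 years.

15 years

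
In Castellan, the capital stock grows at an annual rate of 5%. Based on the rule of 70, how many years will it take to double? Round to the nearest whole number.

14 years

At 5%, doubling takes about 70/5 = 14.00 years.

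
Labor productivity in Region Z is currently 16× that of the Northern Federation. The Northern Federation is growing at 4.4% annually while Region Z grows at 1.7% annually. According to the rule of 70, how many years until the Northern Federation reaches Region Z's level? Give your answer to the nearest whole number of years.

the Northern Federation gains on Region Z at 4.4% − 1.7% = 2.7 points a year.
At that relative rate the gap halves every 70/2.7 ≈ 25.93 years.
A 16× gap closes after 4 halvings: 4 × 25.93 ≈ 104 years.

104 years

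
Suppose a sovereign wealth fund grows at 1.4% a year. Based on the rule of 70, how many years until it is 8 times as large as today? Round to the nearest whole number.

150 years

At 1.4% it doubles every 70/1.4 ≈ 50.00 years.
8 = 2^3, so 3 doublings → 150 years.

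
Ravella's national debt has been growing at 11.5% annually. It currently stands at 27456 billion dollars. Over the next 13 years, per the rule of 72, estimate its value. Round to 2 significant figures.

Doubling time ≈ 72/11.5 = 6.26 years.
13 years is 13/6.26 ≈ 2.08 doublings, a factor of 2^2.08 ≈ 4.23.
27456 × 4.23 ≈ 120000 billion dollars.

around 120000 billion dollars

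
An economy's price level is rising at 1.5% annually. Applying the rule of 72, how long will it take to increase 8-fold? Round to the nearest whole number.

At 1.5% it doubles every 72/1.5 ≈ 48.00 years.
8× is 3 doublings, so 3 × 48.00 ≈ 144 years.

144 years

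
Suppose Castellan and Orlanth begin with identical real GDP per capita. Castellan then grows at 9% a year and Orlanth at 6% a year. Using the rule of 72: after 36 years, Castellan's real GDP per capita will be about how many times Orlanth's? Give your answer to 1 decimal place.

Only the 3-point difference matters.
72/3 ≈ 24.00 years per doubling of the ratio; 36 years gives 1.50 doublings, so ≈ 2.8×.

about 2.8 times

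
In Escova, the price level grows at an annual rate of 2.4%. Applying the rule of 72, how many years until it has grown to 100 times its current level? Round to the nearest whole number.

199 years

At 2.4% it doubles every 72/2.4 ≈ 30.00 years.
100× is log₂ 100 ≈ 6.64 doublings, so ≈ 6.64 × 30.00 = 199 years.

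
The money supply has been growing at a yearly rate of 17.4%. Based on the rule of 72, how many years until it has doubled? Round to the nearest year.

around 4 years

72/17.4 ≈ 4.14, so it doubles roughly every 4 years.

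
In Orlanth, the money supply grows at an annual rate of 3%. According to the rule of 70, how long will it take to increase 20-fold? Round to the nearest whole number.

approximately 101 years

One doubling takes 70/3 = 23.33 years.
Reaching 20× takes log₂(20) ≈ 4.32 doublings.
4.32 × 23.33 ≈ 101 years.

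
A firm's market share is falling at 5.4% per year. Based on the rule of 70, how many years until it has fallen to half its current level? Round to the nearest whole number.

The rule works in reverse for decay: 70/5.4 ≈ 12.96 years to halve.

about 13 years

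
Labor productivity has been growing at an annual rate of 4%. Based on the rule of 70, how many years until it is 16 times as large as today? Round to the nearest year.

about 70 years

One doubling takes 70/4 = 17.50 years.
16× is 4 doublings, so 4 × 17.50 ≈ 70 years.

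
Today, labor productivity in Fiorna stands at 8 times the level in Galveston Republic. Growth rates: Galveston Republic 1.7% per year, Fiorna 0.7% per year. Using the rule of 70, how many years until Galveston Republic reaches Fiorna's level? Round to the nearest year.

approximately 210 years

The growth-rate gap is 1.7% − 0.7% = 1 percentage point.
So the ratio between them halves every 70/1 ≈ 70.00 years.
An 8 times gap closes after 3 halvings: 3 × 70.00 ≈ 210 years.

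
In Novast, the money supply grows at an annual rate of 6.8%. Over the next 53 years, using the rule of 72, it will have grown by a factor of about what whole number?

72/6.8 ≈ 10.59 years per doubling.
53 years fits 5 doublings: 2^5 = 32.

32 times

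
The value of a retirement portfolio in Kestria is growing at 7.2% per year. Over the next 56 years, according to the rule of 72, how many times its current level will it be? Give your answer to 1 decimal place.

roughly 48.5 times

Doubles every ≈ 10.00 years (72/7.2).
56 years is 5.60 doublings; 2^5.60 ≈ 48.5×.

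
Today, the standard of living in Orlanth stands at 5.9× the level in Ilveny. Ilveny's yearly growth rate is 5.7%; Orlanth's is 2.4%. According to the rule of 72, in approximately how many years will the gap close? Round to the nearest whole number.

≈ 56 years

Ilveny gains on Orlanth at 5.7% − 2.4% = 3.3 points a year.
At that relative rate the gap halves every 72/3.3 ≈ 21.82 years.
A 5.9× gap takes log₂(5.9) ≈ 2.56 halvings to close: 2.56 × 21.82 ≈ 56 years.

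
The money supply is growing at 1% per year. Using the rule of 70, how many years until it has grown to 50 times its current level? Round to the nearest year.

around 395 years

Doubling time ≈ 70/1 = 70.00 years.
50× is log₂ 50 ≈ 5.64 doublings, so ≈ 5.64 × 70.00 = 395 years.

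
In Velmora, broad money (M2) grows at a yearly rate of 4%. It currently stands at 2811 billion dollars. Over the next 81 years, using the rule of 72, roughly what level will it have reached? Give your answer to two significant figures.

approximately 64000 billion dollars

Doubling time ≈ 72/4 = 18.00 years.
81 years is 81/18.00 ≈ 4.50 doublings, a factor of 2^4.50 ≈ 22.63.
2811 × 22.63 ≈ 64000 billion dollars.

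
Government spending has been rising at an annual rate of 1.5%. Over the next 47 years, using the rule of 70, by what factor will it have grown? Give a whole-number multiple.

At 1.5% one doubling takes ≈ 46.67 years; 47 years is 1 of them, so ×2.

around 2 times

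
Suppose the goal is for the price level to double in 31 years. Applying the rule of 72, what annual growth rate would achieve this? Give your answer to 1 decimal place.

approximately 2.3% a year

72 / 31 ≈ 2.32, so about 2.3% a year.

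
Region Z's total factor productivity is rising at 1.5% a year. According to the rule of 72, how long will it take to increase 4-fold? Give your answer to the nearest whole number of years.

about 96 years

One doubling takes 72/1.5 = 48.00 years.
4× is 2 doublings, so 2 × 48.00 ≈ 96 years.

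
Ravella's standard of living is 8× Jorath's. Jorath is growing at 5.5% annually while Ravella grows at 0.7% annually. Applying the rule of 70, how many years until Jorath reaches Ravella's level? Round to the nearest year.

approximately 44 years

The growth-rate gap is 5.5% − 0.7% = 4.8 percentage points.
So the ratio between them halves every 70/4.8 ≈ 14.58 years.
An 8× gap closes after 3 halvings: 3 × 14.58 ≈ 44 years.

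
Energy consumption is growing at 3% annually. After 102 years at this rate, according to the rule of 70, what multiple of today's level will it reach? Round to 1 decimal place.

roughly 20.7 times

Doubles every ≈ 23.33 years (70/3).
102 years is 4.37 doublings; 2^4.37 ≈ 20.7×.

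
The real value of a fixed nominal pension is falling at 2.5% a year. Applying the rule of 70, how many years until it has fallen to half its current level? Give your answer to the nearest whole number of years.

Halving time ≈ 70 / 2.5 = 28.00 → 28 years.

roughly 28 years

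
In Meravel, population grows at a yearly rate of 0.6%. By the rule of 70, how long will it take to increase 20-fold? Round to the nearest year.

roughly 504 years

At 0.6% it doubles every 70/0.6 ≈ 116.67 years.
20× is log₂ 20 ≈ 4.32 doublings, so ≈ 4.32 × 116.67 = 504 years.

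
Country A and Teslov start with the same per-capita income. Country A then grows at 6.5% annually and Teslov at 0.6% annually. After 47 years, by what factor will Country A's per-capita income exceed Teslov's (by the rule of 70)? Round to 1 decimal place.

Only the 5.9-point difference matters.
70/5.9 ≈ 11.86 years per doubling of the ratio; 47 years gives 3.96 doublings, so ≈ 15.6×.

roughly 15.6 times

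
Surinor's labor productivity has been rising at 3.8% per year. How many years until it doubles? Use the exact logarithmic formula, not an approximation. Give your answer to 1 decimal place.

t = ln(2) / ln(1 + 0.038) = 0.6931 / 0.037296 ≈ 18.58.

18.6 years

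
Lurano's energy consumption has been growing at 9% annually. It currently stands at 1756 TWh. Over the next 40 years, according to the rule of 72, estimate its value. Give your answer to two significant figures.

It doubles every 72/9 ≈ 8.00 years, so 40 years is 5.00 doublings.
2^5.00 ≈ 32.00; 1756 × 32.00 ≈ 56000 TWh.

approximately 56000 TWh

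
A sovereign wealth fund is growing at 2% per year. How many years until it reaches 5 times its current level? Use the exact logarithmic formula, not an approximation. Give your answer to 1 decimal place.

81.3 years

t = ln(5) / ln(1 + 0.02) = 1.6094 / 0.019803 ≈ 81.27.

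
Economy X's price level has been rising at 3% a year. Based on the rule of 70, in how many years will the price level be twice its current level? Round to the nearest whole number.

At 3%, doubling takes about 70/3 = 23.33 years.

23 years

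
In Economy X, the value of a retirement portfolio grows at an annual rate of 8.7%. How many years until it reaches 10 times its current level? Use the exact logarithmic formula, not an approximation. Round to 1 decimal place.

t = ln(10) / ln(1 + 0.087) = 2.3026 / 0.083422 ≈ 27.60.

27.6 years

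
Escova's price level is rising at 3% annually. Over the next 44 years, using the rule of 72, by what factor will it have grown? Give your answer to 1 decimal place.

3.6 times

Doubles every ≈ 24.00 years (72/3).
44 years is 1.83 doublings; 2^1.83 ≈ 3.6×.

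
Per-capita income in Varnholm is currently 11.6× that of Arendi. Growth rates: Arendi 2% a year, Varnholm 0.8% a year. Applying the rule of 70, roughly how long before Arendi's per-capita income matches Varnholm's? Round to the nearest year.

approximately 206 years

The growth-rate gap is 2% − 0.8% = 1.2 percentage points.
So the ratio between them halves every 70/1.2 ≈ 58.33 years.
An 11.6× gap takes log₂(11.6) ≈ 3.54 halvings to close: 3.54 × 58.33 ≈ 206 years.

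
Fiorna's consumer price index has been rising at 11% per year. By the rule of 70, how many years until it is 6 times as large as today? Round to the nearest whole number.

Doubling time ≈ 70/11 = 6.36 years.
6× is log₂ 6 ≈ 2.58 doublings, so ≈ 2.58 × 6.36 = 16 years.

roughly 16 years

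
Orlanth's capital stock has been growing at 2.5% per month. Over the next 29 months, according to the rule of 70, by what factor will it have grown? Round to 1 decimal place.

Doubles every ≈ 28.00 months (70/2.5).
29 months is 1.04 doublings; 2^1.04 ≈ 2.1×.

2.1 times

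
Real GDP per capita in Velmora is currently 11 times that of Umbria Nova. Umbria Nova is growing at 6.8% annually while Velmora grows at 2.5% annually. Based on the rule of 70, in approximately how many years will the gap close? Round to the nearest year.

Umbria Nova gains on Velmora at 6.8% − 2.5% = 4.3 points a year.
At that relative rate the gap halves every 70/4.3 ≈ 16.28 years.
An 11 times gap takes log₂(11) ≈ 3.46 halvings to close: 3.46 × 16.28 ≈ 56 years.

approximately 56 years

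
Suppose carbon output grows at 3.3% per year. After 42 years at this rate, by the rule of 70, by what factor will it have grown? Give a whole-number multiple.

At 3.3% one doubling takes ≈ 21.21 years; 42 years is 2 of them, so ×4.

roughly 4 times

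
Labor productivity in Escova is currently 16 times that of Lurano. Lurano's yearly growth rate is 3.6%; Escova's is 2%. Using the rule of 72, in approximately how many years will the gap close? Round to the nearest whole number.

Lurano gains on Escova at 3.6% − 2% = 1.6 points a year.
At that relative rate the gap halves every 72/1.6 ≈ 45.00 years.
A 16 times gap closes after 4 halvings: 4 × 45.00 ≈ 180 years.

about 180 years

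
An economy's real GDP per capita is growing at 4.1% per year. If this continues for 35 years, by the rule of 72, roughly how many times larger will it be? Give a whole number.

Doubling time ≈ 72/4.1 = 17.56 years.
35/17.56 ≈ 2 doublings, so about 2^2 = 4×.

roughly 4 times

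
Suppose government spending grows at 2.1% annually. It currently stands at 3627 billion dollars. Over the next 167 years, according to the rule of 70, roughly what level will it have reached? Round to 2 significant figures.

It doubles every 70/2.1 ≈ 33.33 years, so 167 years is 5.01 doublings.
2^5.01 ≈ 32.22; 3627 × 32.22 ≈ 120000 billion dollars.

roughly 120000 billion dollars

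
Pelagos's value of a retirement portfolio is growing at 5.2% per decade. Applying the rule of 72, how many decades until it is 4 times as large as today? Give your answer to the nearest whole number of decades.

At 5.2% it doubles every 72/5.2 ≈ 13.85 decades.
4× is 2 doublings, so 2 × 13.85 ≈ 28 decades.

approximately 28 decades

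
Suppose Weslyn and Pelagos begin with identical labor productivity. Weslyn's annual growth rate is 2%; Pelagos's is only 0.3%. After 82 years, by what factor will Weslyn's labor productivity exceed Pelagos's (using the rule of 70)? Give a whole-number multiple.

approximately 4 times

Weslyn pulls ahead at 1.7 pp per year, so the ratio doubles every 70/1.7 ≈ 41.18 years.
In 82 years that's 1.99 doublings: 2^1.99 ≈ 4.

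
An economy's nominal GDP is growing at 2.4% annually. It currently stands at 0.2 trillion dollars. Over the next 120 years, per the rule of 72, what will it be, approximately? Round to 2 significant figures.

about 3.2 trillion dollars

It doubles every 72/2.4 ≈ 30.00 years, so 120 years is 4.00 doublings.
2^4.00 ≈ 16.00; 0.2 × 16.00 ≈ 3.2 trillion dollars.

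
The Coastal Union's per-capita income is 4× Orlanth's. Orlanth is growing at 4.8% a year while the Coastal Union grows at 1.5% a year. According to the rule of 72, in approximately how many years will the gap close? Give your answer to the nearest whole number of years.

approximately 44 years

What matters is the difference: 3.3 pp.
Rule of 72 on the gap: the ratio halves every 72/3.3 ≈ 21.82 years.
A 4× gap closes after 2 halvings: 2 × 21.82 ≈ 44 years.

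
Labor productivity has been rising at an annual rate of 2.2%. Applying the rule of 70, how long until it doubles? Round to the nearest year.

roughly 32 years

Doubling time ≈ 70 / 2.2 = 31.82 years.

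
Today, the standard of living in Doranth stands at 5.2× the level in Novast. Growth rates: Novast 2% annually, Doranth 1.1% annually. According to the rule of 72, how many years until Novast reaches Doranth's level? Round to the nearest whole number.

The growth-rate gap is 2% − 1.1% = 0.9 percentage points.
So the ratio between them halves every 72/0.9 ≈ 80.00 years.
A 5.2× gap takes log₂(5.2) ≈ 2.38 halvings to close: 2.38 × 80.00 ≈ 190 years.

≈ 190 years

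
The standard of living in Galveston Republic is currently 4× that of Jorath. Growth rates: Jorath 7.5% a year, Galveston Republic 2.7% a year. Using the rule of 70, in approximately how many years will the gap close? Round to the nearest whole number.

Jorath gains on Galveston Republic at 7.5% − 2.7% = 4.8 points a year.
At that relative rate the gap halves every 70/4.8 ≈ 14.58 years.
A 4× gap closes after 2 halvings: 2 × 14.58 ≈ 29 years.

roughly 29 years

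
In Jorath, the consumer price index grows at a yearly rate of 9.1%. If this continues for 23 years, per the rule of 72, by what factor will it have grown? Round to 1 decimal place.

≈ 7.5 times

Doubles every ≈ 7.91 years (72/9.1).
23 years is 2.91 doublings; 2^2.91 ≈ 7.5×.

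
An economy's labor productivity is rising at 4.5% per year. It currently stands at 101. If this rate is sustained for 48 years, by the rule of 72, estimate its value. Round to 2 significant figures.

810

Doubling time ≈ 72/4.5 = 16.00 years.
48 years is 48/16.00 ≈ 3.00 doublings, a factor of 2^3.00 ≈ 8.00.
101 × 8.00 ≈ 810.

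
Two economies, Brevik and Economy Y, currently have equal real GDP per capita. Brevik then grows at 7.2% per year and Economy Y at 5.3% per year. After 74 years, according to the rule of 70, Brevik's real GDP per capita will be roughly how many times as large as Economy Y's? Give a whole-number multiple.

Rate gap = 7.2% − 5.3% = 1.9 points.
The ratio doubles every 70/1.9 ≈ 36.84 years.
74/36.84 ≈ 2.01 doublings → ratio ≈ 2^2.01 ≈ 4.

≈ 4 times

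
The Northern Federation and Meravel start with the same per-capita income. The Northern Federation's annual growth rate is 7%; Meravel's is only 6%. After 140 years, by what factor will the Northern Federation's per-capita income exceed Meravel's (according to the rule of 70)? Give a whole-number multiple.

Only the 1-point difference matters.
70/1 ≈ 70.00 years per doubling of the ratio; 140 years gives 2.00 doublings, so ≈ 4×.

around 4 times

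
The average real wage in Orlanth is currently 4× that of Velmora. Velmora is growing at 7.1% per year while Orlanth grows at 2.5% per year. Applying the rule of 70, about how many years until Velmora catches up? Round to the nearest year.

Velmora gains on Orlanth at 7.1% − 2.5% = 4.6 points a year.
At that relative rate the gap halves every 70/4.6 ≈ 15.22 years.
A 4× gap closes after 2 halvings: 2 × 15.22 ≈ 30 years.

about 30 years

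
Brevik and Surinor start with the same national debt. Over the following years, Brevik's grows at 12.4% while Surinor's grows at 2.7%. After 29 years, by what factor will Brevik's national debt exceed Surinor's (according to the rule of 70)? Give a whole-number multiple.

Rate gap = 12.4% − 2.7% = 9.7 points.
The ratio doubles every 70/9.7 ≈ 7.22 years.
29/7.22 ≈ 4.02 doublings → ratio ≈ 2^4.02 ≈ 16.

16 times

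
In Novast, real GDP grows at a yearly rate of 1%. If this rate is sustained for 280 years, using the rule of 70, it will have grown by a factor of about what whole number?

about 16 times

70/1 ≈ 70.00 years per doubling.
280 years fits 4 doublings: 2^4 = 16.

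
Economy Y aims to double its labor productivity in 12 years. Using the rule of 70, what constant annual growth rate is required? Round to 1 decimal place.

≈ 5.8%

70 / 12 ≈ 5.83, so about 5.8% annually.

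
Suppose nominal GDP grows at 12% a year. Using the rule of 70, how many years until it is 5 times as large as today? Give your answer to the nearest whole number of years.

≈ 14 years

Doubling time ≈ 70/12 = 5.83 years.
5× is log₂ 5 ≈ 2.32 doublings, so ≈ 2.32 × 5.83 = 14 years.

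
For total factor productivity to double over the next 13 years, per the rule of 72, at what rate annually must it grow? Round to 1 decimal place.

72 / 13 ≈ 5.54, so about 5.5% annually.

≈ 5.5%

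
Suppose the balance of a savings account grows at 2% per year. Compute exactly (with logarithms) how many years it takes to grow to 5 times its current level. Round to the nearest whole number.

t = ln(5) / ln(1 + 0.02) = 1.6094 / 0.019803 ≈ 81.27.
≈ 81 years.

81 years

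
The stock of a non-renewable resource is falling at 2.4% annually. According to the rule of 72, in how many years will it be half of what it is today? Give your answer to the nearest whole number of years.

roughly 30 years

Halving time ≈ 72 / 2.4 = 30.00 → 30 years.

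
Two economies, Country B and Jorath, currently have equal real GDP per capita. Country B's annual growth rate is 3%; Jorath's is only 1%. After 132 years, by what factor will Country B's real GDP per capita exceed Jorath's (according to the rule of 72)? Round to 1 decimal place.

Country B pulls ahead at 2 pp per year, so the ratio doubles every 72/2 ≈ 36.00 years.
In 132 years that's 3.67 doublings: 2^3.67 ≈ 12.7.

≈ 12.7 times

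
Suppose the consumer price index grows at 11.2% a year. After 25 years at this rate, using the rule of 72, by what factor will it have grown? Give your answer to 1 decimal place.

Doubles every ≈ 6.43 years (72/11.2).
25 years is 3.89 doublings; 2^3.89 ≈ 14.8×.

approximately 14.8 times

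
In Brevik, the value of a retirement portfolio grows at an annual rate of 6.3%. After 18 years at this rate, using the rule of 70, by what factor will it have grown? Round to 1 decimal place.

3.1 times

Doubling time ≈ 70/6.3 = 11.11 years.
18 years / 11.11 ≈ 1.62 doublings → factor 2^1.62 ≈ 3.1.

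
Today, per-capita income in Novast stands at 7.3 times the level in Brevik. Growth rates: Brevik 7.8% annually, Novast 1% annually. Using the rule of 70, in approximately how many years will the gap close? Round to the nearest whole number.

about 30 years

Brevik gains on Novast at 7.8% − 1% = 6.8 points a year.
At that relative rate the gap halves every 70/6.8 ≈ 10.29 years.
A 7.3 times gap takes log₂(7.3) ≈ 2.87 halvings to close: 2.87 × 10.29 ≈ 30 years.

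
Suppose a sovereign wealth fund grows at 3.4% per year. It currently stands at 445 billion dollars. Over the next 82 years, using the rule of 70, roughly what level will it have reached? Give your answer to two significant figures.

Doubling time ≈ 70/3.4 = 20.59 years.
82 years is 82/20.59 ≈ 3.98 doublings, a factor of 2^3.98 ≈ 15.78.
445 × 15.78 ≈ 7000 billion dollars.

approximately 7000 billion dollars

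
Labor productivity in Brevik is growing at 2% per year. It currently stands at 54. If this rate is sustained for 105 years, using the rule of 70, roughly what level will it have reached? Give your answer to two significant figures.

roughly 430

It doubles every 70/2 ≈ 35.00 years, so 105 years is 3.00 doublings.
2^3.00 ≈ 8.00; 54 × 8.00 ≈ 430.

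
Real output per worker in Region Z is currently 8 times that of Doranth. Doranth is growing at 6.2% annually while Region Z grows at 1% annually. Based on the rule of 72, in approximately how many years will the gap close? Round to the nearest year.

What matters is the difference: 5.2 pp.
Rule of 72 on the gap: the ratio halves every 72/5.2 ≈ 13.85 years.
An 8 times gap closes after 3 halvings: 3 × 13.85 ≈ 42 years.

about 42 years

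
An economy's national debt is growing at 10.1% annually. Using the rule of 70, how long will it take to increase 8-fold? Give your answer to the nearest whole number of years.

roughly 21 years

One doubling takes 70/10.1 = 6.93 years.
8× is 3 doublings, so 3 × 6.93 ≈ 21 years.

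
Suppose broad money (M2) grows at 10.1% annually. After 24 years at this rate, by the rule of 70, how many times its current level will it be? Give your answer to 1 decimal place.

around 11.0 times

Doubling time ≈ 70/10.1 = 6.93 years.
24 years / 6.93 ≈ 3.46 doublings → factor 2^3.46 ≈ 11.0.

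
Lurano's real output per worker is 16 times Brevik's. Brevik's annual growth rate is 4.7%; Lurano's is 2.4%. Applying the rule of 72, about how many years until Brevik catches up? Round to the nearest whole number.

125 years

Brevik gains on Lurano at 4.7% − 2.4% = 2.3 points a year.
At that relative rate the gap halves every 72/2.3 ≈ 31.30 years.
A 16 times gap closes after 4 halvings: 4 × 31.30 ≈ 125 years.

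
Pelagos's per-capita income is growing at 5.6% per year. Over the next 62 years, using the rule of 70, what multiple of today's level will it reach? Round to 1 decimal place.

Doubling time ≈ 70/5.6 = 12.50 years.
62 years / 12.50 ≈ 4.96 doublings → factor 2^4.96 ≈ 31.1.

31.1 times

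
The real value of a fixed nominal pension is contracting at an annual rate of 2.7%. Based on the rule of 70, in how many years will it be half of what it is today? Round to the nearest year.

Halving time ≈ 70 / 2.7 = 25.93 → 26 years.

around 26 years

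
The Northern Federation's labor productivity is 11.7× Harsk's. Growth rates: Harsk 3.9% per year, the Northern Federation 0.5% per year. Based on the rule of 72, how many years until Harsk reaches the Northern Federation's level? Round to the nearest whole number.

≈ 75 years

The growth-rate gap is 3.9% − 0.5% = 3.4 percentage points.
So the ratio between them halves every 72/3.4 ≈ 21.18 years.
An 11.7× gap takes log₂(11.7) ≈ 3.55 halvings to close: 3.55 × 21.18 ≈ 75 years.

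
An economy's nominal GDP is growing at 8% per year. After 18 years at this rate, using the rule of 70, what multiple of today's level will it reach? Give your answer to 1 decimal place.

Doubles every ≈ 8.75 years (70/8).
18 years is 2.06 doublings; 2^2.06 ≈ 4.2×.

4.2 times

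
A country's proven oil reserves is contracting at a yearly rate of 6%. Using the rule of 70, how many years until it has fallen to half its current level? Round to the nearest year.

The rule works in reverse for decay: 70/6 ≈ 11.67 years to halve.

roughly 12 years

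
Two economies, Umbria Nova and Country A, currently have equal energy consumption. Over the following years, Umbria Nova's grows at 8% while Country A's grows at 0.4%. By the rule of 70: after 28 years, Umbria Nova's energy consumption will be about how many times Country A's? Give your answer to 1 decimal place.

Rate gap = 8% − 0.4% = 7.6 points.
The ratio doubles every 70/7.6 ≈ 9.21 years.
28/9.21 ≈ 3.04 doublings → ratio ≈ 2^3.04 ≈ 8.2.

roughly 8.2 times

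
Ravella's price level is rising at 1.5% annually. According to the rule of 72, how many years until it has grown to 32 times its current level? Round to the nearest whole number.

roughly 240 years

Doubling time ≈ 72/1.5 = 48.00 years.
32× is 5 doublings, so 5 × 48.00 ≈ 240 years.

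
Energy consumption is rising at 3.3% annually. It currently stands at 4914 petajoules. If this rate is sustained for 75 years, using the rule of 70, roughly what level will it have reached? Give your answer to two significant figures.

Doubling time ≈ 70/3.3 = 21.21 years.
75 years is 75/21.21 ≈ 3.54 doublings, a factor of 2^3.54 ≈ 11.63.
4914 × 11.63 ≈ 57000 petajoules.

approximately 57000 petajoules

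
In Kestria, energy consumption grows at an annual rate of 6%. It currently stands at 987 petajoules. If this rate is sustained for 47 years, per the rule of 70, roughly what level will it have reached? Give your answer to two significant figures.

roughly 16000 petajoules

Doubling time ≈ 70/6 = 11.67 years.
47 years is 47/11.67 ≈ 4.03 doublings, a factor of 2^4.03 ≈ 16.34.
987 × 16.34 ≈ 16000 petajoules.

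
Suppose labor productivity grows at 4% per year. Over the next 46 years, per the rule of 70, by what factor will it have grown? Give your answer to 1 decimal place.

6.2 times

Doubling time ≈ 70/4 = 17.50 years.
46 years / 17.50 ≈ 2.63 doublings → factor 2^2.63 ≈ 6.2.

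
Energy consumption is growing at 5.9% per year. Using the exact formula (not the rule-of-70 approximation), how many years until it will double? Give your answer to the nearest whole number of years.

12 years

t = ln(2) / ln(1 + 0.059) = 0.6931 / 0.057325 ≈ 12.09.
≈ 12 years.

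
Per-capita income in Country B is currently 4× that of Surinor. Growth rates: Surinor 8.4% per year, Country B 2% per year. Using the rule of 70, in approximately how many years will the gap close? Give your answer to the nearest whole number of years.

22 years

The growth-rate gap is 8.4% − 2% = 6.4 percentage points.
So the ratio between them halves every 70/6.4 ≈ 10.94 years.
A 4× gap closes after 2 halvings: 2 × 10.94 ≈ 22 years.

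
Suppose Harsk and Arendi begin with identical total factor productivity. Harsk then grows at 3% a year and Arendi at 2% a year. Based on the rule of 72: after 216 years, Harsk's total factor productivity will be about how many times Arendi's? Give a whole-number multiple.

≈ 8 times

Harsk pulls ahead at 1 pp per year, so the ratio doubles every 72/1 ≈ 72.00 years.
In 216 years that's 3.00 doublings: 2^3.00 ≈ 8.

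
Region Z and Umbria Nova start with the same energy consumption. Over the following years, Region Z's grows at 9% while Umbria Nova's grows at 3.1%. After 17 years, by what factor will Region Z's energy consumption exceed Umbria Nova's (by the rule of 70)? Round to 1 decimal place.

around 2.7 times

Rate gap = 9% − 3.1% = 5.9 points.
The ratio doubles every 70/5.9 ≈ 11.86 years.
17/11.86 ≈ 1.43 doublings → ratio ≈ 2^1.43 ≈ 2.7.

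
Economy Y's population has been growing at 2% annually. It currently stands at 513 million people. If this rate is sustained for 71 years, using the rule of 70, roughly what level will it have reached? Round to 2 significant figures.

approximately 2100 million people

It doubles every 70/2 ≈ 35.00 years, so 71 years is 2.03 doublings.
2^2.03 ≈ 4.08; 513 × 4.08 ≈ 2100 million people.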